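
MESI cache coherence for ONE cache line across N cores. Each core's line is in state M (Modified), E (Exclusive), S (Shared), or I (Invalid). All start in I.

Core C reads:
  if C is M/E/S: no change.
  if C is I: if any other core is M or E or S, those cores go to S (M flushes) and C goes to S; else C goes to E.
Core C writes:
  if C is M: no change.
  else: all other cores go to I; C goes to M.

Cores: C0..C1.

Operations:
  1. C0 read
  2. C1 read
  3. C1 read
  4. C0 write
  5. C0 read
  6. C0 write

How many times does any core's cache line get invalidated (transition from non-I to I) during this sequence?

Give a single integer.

Answer: 1

Derivation:
Op 1: C0 read [C0 read from I: no other sharers -> C0=E (exclusive)] -> [E,I] (invalidations this op: 0; running total: 0)
Op 2: C1 read [C1 read from I: others=['C0=E'] -> C1=S, others downsized to S] -> [S,S] (invalidations this op: 0; running total: 0)
Op 3: C1 read [C1 read: already in S, no change] -> [S,S] (invalidations this op: 0; running total: 0)
Op 4: C0 write [C0 write: invalidate ['C1=S'] -> C0=M] -> [M,I] (invalidations this op: 1; running total: 1)
Op 5: C0 read [C0 read: already in M, no change] -> [M,I] (invalidations this op: 0; running total: 1)
Op 6: C0 write [C0 write: already M (modified), no change] -> [M,I] (invalidations this op: 0; running total: 1)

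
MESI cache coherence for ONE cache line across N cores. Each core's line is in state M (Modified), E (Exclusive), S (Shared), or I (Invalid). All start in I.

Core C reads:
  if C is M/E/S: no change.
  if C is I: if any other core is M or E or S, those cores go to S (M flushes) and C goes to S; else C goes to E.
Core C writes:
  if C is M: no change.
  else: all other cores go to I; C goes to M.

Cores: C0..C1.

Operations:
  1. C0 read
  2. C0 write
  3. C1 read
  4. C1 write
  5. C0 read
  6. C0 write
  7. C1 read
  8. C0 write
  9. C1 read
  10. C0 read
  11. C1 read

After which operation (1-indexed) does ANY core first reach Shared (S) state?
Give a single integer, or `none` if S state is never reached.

Answer: 3

Derivation:
Op 1: C0 read [C0 read from I: no other sharers -> C0=E (exclusive)] -> [E,I]
Op 2: C0 write [C0 write: invalidate none -> C0=M] -> [M,I]
Op 3: C1 read [C1 read from I: others=['C0=M'] -> C1=S, others downsized to S] -> [S,S]
  -> First S state at op 3; remaining ops need not be traced.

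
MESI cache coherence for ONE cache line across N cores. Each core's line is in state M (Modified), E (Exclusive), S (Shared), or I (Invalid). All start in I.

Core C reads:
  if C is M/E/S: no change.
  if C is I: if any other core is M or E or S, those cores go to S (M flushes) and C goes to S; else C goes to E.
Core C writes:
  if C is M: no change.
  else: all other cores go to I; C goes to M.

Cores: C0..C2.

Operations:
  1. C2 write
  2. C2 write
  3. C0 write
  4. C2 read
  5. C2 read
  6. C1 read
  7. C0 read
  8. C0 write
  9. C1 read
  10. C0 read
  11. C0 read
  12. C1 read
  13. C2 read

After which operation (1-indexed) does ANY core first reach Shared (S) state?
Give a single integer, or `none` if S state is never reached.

Op 1: C2 write [C2 write: invalidate none -> C2=M] -> [I,I,M]
Op 2: C2 write [C2 write: already M (modified), no change] -> [I,I,M]
Op 3: C0 write [C0 write: invalidate ['C2=M'] -> C0=M] -> [M,I,I]
Op 4: C2 read [C2 read from I: others=['C0=M'] -> C2=S, others downsized to S] -> [S,I,S]
  -> First S state at op 4; remaining ops need not be traced.

Answer: 4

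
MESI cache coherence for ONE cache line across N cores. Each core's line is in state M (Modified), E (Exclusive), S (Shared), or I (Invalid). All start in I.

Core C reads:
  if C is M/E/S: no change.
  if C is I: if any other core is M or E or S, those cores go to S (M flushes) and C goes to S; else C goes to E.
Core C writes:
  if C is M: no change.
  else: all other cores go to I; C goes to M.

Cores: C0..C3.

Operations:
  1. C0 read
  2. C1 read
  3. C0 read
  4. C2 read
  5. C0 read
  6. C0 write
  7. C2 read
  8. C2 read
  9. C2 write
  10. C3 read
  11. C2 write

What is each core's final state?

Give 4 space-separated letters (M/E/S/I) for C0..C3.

Answer: I I M I

Derivation:
Op 1: C0 read [C0 read from I: no other sharers -> C0=E (exclusive)] -> [E,I,I,I]
Op 2: C1 read [C1 read from I: others=['C0=E'] -> C1=S, others downsized to S] -> [S,S,I,I]
Op 3: C0 read [C0 read: already in S, no change] -> [S,S,I,I]
Op 4: C2 read [C2 read from I: others=['C0=S', 'C1=S'] -> C2=S, others downsized to S] -> [S,S,S,I]
Op 5: C0 read [C0 read: already in S, no change] -> [S,S,S,I]
Op 6: C0 write [C0 write: invalidate ['C1=S', 'C2=S'] -> C0=M] -> [M,I,I,I]
Op 7: C2 read [C2 read from I: others=['C0=M'] -> C2=S, others downsized to S] -> [S,I,S,I]
Op 8: C2 read [C2 read: already in S, no change] -> [S,I,S,I]
Op 9: C2 write [C2 write: invalidate ['C0=S'] -> C2=M] -> [I,I,M,I]
Op 10: C3 read [C3 read from I: others=['C2=M'] -> C3=S, others downsized to S] -> [I,I,S,S]
Op 11: C2 write [C2 write: invalidate ['C3=S'] -> C2=M] -> [I,I,M,I]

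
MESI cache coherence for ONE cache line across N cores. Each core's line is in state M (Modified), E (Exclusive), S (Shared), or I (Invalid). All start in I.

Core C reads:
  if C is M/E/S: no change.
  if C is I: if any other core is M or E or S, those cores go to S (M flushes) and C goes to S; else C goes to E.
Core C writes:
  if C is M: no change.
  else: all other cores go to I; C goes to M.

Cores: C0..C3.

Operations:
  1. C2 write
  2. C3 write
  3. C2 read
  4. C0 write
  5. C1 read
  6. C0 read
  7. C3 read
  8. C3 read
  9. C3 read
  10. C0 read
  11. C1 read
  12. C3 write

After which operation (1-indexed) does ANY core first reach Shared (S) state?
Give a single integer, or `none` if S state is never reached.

Op 1: C2 write [C2 write: invalidate none -> C2=M] -> [I,I,M,I]
Op 2: C3 write [C3 write: invalidate ['C2=M'] -> C3=M] -> [I,I,I,M]
Op 3: C2 read [C2 read from I: others=['C3=M'] -> C2=S, others downsized to S] -> [I,I,S,S]
  -> First S state at op 3; remaining ops need not be traced.

Answer: 3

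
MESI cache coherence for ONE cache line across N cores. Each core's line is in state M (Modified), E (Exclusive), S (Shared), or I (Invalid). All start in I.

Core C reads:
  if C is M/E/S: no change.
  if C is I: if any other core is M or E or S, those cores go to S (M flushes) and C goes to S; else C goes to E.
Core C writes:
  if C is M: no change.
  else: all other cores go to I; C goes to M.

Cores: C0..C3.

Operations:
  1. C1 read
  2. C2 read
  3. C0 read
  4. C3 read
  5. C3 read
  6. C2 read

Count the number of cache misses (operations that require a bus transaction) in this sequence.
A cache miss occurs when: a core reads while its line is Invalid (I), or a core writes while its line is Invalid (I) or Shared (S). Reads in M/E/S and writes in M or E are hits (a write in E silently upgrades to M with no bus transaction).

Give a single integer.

Answer: 4

Derivation:
Op 1: C1 read [C1 read from I: no other sharers -> C1=E (exclusive)] -> [I,E,I,I] [MISS #1: read from I]
Op 2: C2 read [C2 read from I: others=['C1=E'] -> C2=S, others downsized to S] -> [I,S,S,I] [MISS #2: read from I]
Op 3: C0 read [C0 read from I: others=['C1=S', 'C2=S'] -> C0=S, others downsized to S] -> [S,S,S,I] [MISS #3: read from I]
Op 4: C3 read [C3 read from I: others=['C0=S', 'C1=S', 'C2=S'] -> C3=S, others downsized to S] -> [S,S,S,S] [MISS #4: read from I]
Op 5: C3 read [C3 read: already in S, no change] -> [S,S,S,S] [hit: read from S]
Op 6: C2 read [C2 read: already in S, no change] -> [S,S,S,S] [hit: read from S]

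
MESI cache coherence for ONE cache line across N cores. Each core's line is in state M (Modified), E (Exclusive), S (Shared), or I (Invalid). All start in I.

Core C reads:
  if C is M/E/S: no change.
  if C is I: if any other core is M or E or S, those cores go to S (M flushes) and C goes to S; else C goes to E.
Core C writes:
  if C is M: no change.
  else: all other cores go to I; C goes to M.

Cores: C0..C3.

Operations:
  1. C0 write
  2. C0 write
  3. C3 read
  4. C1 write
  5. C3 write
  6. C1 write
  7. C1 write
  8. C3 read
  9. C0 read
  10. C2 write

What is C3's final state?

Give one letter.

Answer: I

Derivation:
Op 1: C0 write [C0 write: invalidate none -> C0=M] -> [M,I,I,I]
Op 2: C0 write [C0 write: already M (modified), no change] -> [M,I,I,I]
Op 3: C3 read [C3 read from I: others=['C0=M'] -> C3=S, others downsized to S] -> [S,I,I,S]
Op 4: C1 write [C1 write: invalidate ['C0=S', 'C3=S'] -> C1=M] -> [I,M,I,I]
Op 5: C3 write [C3 write: invalidate ['C1=M'] -> C3=M] -> [I,I,I,M]
Op 6: C1 write [C1 write: invalidate ['C3=M'] -> C1=M] -> [I,M,I,I]
Op 7: C1 write [C1 write: already M (modified), no change] -> [I,M,I,I]
Op 8: C3 read [C3 read from I: others=['C1=M'] -> C3=S, others downsized to S] -> [I,S,I,S]
Op 9: C0 read [C0 read from I: others=['C1=S', 'C3=S'] -> C0=S, others downsized to S] -> [S,S,I,S]
Op 10: C2 write [C2 write: invalidate ['C0=S', 'C1=S', 'C3=S'] -> C2=M] -> [I,I,M,I]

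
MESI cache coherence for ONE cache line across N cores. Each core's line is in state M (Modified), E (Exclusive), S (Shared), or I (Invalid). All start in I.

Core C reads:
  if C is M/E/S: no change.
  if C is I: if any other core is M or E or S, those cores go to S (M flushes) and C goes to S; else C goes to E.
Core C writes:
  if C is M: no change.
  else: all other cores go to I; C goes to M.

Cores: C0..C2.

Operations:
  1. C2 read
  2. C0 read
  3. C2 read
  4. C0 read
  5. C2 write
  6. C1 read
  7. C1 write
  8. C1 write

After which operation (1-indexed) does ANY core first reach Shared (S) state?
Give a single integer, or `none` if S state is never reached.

Op 1: C2 read [C2 read from I: no other sharers -> C2=E (exclusive)] -> [I,I,E]
Op 2: C0 read [C0 read from I: others=['C2=E'] -> C0=S, others downsized to S] -> [S,I,S]
  -> First S state at op 2; remaining ops need not be traced.

Answer: 2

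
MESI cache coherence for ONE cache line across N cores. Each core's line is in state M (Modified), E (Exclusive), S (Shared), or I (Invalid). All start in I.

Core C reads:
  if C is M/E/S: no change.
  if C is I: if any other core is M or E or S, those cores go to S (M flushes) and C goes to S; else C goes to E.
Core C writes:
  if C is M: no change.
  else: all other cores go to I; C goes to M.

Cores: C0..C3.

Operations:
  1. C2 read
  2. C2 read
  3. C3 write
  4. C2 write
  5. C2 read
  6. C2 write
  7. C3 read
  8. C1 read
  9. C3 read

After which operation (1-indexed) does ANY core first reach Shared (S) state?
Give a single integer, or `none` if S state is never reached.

Answer: 7

Derivation:
Op 1: C2 read [C2 read from I: no other sharers -> C2=E (exclusive)] -> [I,I,E,I]
Op 2: C2 read [C2 read: already in E, no change] -> [I,I,E,I]
Op 3: C3 write [C3 write: invalidate ['C2=E'] -> C3=M] -> [I,I,I,M]
Op 4: C2 write [C2 write: invalidate ['C3=M'] -> C2=M] -> [I,I,M,I]
Op 5: C2 read [C2 read: already in M, no change] -> [I,I,M,I]
Op 6: C2 write [C2 write: already M (modified), no change] -> [I,I,M,I]
Op 7: C3 read [C3 read from I: others=['C2=M'] -> C3=S, others downsized to S] -> [I,I,S,S]
  -> First S state at op 7; remaining ops need not be traced.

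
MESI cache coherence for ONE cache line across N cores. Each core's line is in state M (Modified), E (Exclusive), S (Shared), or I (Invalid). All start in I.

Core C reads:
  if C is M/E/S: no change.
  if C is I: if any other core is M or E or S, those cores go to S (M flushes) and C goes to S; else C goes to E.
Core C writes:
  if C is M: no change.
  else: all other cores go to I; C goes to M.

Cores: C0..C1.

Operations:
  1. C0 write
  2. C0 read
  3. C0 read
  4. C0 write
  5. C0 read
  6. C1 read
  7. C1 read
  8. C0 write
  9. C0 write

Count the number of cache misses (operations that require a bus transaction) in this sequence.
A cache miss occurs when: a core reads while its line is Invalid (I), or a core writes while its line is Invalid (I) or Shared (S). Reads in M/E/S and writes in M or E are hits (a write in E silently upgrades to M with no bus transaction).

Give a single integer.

Answer: 3

Derivation:
Op 1: C0 write [C0 write: invalidate none -> C0=M] -> [M,I] [MISS #1: write from I]
Op 2: C0 read [C0 read: already in M, no change] -> [M,I] [hit: read from M]
Op 3: C0 read [C0 read: already in M, no change] -> [M,I] [hit: read from M]
Op 4: C0 write [C0 write: already M (modified), no change] -> [M,I] [hit: write from M]
Op 5: C0 read [C0 read: already in M, no change] -> [M,I] [hit: read from M]
Op 6: C1 read [C1 read from I: others=['C0=M'] -> C1=S, others downsized to S] -> [S,S] [MISS #2: read from I]
Op 7: C1 read [C1 read: already in S, no change] -> [S,S] [hit: read from S]
Op 8: C0 write [C0 write: invalidate ['C1=S'] -> C0=M] -> [M,I] [MISS #3: write from S]
Op 9: C0 write [C0 write: already M (modified), no change] -> [M,I] [hit: write from M]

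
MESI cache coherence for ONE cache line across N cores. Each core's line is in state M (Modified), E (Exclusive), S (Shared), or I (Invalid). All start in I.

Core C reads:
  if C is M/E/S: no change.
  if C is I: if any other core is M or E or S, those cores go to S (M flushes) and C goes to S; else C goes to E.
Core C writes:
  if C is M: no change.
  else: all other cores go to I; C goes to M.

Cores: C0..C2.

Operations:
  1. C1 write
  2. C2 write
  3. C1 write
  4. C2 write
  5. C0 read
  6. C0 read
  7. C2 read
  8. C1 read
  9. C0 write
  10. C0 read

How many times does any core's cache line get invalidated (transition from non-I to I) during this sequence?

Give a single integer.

Answer: 5

Derivation:
Op 1: C1 write [C1 write: invalidate none -> C1=M] -> [I,M,I] (invalidations this op: 0; running total: 0)
Op 2: C2 write [C2 write: invalidate ['C1=M'] -> C2=M] -> [I,I,M] (invalidations this op: 1; running total: 1)
Op 3: C1 write [C1 write: invalidate ['C2=M'] -> C1=M] -> [I,M,I] (invalidations this op: 1; running total: 2)
Op 4: C2 write [C2 write: invalidate ['C1=M'] -> C2=M] -> [I,I,M] (invalidations this op: 1; running total: 3)
Op 5: C0 read [C0 read from I: others=['C2=M'] -> C0=S, others downsized to S] -> [S,I,S] (invalidations this op: 0; running total: 3)
Op 6: C0 read [C0 read: already in S, no change] -> [S,I,S] (invalidations this op: 0; running total: 3)
Op 7: C2 read [C2 read: already in S, no change] -> [S,I,S] (invalidations this op: 0; running total: 3)
Op 8: C1 read [C1 read from I: others=['C0=S', 'C2=S'] -> C1=S, others downsized to S] -> [S,S,S] (invalidations this op: 0; running total: 3)
Op 9: C0 write [C0 write: invalidate ['C1=S', 'C2=S'] -> C0=M] -> [M,I,I] (invalidations this op: 2; running total: 5)
Op 10: C0 read [C0 read: already in M, no change] -> [M,I,I] (invalidations this op: 0; running total: 5)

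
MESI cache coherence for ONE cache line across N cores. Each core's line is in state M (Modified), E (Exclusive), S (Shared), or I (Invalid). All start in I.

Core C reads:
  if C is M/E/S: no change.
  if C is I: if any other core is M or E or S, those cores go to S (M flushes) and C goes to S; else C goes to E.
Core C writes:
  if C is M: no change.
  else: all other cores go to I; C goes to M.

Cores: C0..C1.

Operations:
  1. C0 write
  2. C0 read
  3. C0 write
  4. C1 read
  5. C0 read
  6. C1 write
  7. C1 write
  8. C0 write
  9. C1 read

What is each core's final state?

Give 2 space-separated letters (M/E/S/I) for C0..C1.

Answer: S S

Derivation:
Op 1: C0 write [C0 write: invalidate none -> C0=M] -> [M,I]
Op 2: C0 read [C0 read: already in M, no change] -> [M,I]
Op 3: C0 write [C0 write: already M (modified), no change] -> [M,I]
Op 4: C1 read [C1 read from I: others=['C0=M'] -> C1=S, others downsized to S] -> [S,S]
Op 5: C0 read [C0 read: already in S, no change] -> [S,S]
Op 6: C1 write [C1 write: invalidate ['C0=S'] -> C1=M] -> [I,M]
Op 7: C1 write [C1 write: already M (modified), no change] -> [I,M]
Op 8: C0 write [C0 write: invalidate ['C1=M'] -> C0=M] -> [M,I]
Op 9: C1 read [C1 read from I: others=['C0=M'] -> C1=S, others downsized to S] -> [S,S]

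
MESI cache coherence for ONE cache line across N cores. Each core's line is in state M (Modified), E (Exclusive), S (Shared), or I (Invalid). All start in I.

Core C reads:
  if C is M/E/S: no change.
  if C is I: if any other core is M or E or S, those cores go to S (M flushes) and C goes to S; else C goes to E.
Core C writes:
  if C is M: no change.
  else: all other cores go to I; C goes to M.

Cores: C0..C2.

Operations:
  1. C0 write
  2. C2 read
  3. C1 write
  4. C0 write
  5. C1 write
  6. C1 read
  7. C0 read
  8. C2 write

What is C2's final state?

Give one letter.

Op 1: C0 write [C0 write: invalidate none -> C0=M] -> [M,I,I]
Op 2: C2 read [C2 read from I: others=['C0=M'] -> C2=S, others downsized to S] -> [S,I,S]
Op 3: C1 write [C1 write: invalidate ['C0=S', 'C2=S'] -> C1=M] -> [I,M,I]
Op 4: C0 write [C0 write: invalidate ['C1=M'] -> C0=M] -> [M,I,I]
Op 5: C1 write [C1 write: invalidate ['C0=M'] -> C1=M] -> [I,M,I]
Op 6: C1 read [C1 read: already in M, no change] -> [I,M,I]
Op 7: C0 read [C0 read from I: others=['C1=M'] -> C0=S, others downsized to S] -> [S,S,I]
Op 8: C2 write [C2 write: invalidate ['C0=S', 'C1=S'] -> C2=M] -> [I,I,M]

Answer: M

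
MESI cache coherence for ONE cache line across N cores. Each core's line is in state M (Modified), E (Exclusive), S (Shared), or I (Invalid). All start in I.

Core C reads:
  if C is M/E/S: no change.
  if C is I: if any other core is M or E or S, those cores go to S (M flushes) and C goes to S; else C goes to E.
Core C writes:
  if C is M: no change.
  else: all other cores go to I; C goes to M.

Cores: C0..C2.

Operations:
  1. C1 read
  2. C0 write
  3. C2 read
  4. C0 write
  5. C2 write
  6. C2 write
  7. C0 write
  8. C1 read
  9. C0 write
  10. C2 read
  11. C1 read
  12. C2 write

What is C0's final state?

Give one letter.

Answer: I

Derivation:
Op 1: C1 read [C1 read from I: no other sharers -> C1=E (exclusive)] -> [I,E,I]
Op 2: C0 write [C0 write: invalidate ['C1=E'] -> C0=M] -> [M,I,I]
Op 3: C2 read [C2 read from I: others=['C0=M'] -> C2=S, others downsized to S] -> [S,I,S]
Op 4: C0 write [C0 write: invalidate ['C2=S'] -> C0=M] -> [M,I,I]
Op 5: C2 write [C2 write: invalidate ['C0=M'] -> C2=M] -> [I,I,M]
Op 6: C2 write [C2 write: already M (modified), no change] -> [I,I,M]
Op 7: C0 write [C0 write: invalidate ['C2=M'] -> C0=M] -> [M,I,I]
Op 8: C1 read [C1 read from I: others=['C0=M'] -> C1=S, others downsized to S] -> [S,S,I]
Op 9: C0 write [C0 write: invalidate ['C1=S'] -> C0=M] -> [M,I,I]
Op 10: C2 read [C2 read from I: others=['C0=M'] -> C2=S, others downsized to S] -> [S,I,S]
Op 11: C1 read [C1 read from I: others=['C0=S', 'C2=S'] -> C1=S, others downsized to S] -> [S,S,S]
Op 12: C2 write [C2 write: invalidate ['C0=S', 'C1=S'] -> C2=M] -> [I,I,M]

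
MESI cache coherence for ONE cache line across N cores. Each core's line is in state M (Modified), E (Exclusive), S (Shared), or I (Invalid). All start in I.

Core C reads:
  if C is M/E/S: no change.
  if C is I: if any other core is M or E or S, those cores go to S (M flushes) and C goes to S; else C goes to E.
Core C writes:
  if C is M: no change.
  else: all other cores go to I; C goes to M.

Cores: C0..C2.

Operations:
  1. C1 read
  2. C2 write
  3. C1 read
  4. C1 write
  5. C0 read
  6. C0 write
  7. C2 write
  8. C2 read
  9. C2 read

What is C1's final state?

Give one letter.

Op 1: C1 read [C1 read from I: no other sharers -> C1=E (exclusive)] -> [I,E,I]
Op 2: C2 write [C2 write: invalidate ['C1=E'] -> C2=M] -> [I,I,M]
Op 3: C1 read [C1 read from I: others=['C2=M'] -> C1=S, others downsized to S] -> [I,S,S]
Op 4: C1 write [C1 write: invalidate ['C2=S'] -> C1=M] -> [I,M,I]
Op 5: C0 read [C0 read from I: others=['C1=M'] -> C0=S, others downsized to S] -> [S,S,I]
Op 6: C0 write [C0 write: invalidate ['C1=S'] -> C0=M] -> [M,I,I]
Op 7: C2 write [C2 write: invalidate ['C0=M'] -> C2=M] -> [I,I,M]
Op 8: C2 read [C2 read: already in M, no change] -> [I,I,M]
Op 9: C2 read [C2 read: already in M, no change] -> [I,I,M]

Answer: I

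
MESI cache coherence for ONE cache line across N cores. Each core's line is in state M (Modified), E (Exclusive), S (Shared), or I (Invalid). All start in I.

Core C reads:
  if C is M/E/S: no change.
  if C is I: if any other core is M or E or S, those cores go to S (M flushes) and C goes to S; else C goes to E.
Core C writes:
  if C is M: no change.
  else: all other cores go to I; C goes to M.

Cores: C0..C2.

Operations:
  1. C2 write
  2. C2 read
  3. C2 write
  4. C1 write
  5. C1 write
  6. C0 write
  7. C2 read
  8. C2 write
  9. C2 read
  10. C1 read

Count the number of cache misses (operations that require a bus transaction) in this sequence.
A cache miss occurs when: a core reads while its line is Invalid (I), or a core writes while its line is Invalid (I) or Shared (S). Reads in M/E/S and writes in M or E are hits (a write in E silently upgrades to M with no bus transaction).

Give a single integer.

Op 1: C2 write [C2 write: invalidate none -> C2=M] -> [I,I,M] [MISS #1: write from I]
Op 2: C2 read [C2 read: already in M, no change] -> [I,I,M] [hit: read from M]
Op 3: C2 write [C2 write: already M (modified), no change] -> [I,I,M] [hit: write from M]
Op 4: C1 write [C1 write: invalidate ['C2=M'] -> C1=M] -> [I,M,I] [MISS #2: write from I]
Op 5: C1 write [C1 write: already M (modified), no change] -> [I,M,I] [hit: write from M]
Op 6: C0 write [C0 write: invalidate ['C1=M'] -> C0=M] -> [M,I,I] [MISS #3: write from I]
Op 7: C2 read [C2 read from I: others=['C0=M'] -> C2=S, others downsized to S] -> [S,I,S] [MISS #4: read from I]
Op 8: C2 write [C2 write: invalidate ['C0=S'] -> C2=M] -> [I,I,M] [MISS #5: write from S]
Op 9: C2 read [C2 read: already in M, no change] -> [I,I,M] [hit: read from M]
Op 10: C1 read [C1 read from I: others=['C2=M'] -> C1=S, others downsized to S] -> [I,S,S] [MISS #6: read from I]

Answer: 6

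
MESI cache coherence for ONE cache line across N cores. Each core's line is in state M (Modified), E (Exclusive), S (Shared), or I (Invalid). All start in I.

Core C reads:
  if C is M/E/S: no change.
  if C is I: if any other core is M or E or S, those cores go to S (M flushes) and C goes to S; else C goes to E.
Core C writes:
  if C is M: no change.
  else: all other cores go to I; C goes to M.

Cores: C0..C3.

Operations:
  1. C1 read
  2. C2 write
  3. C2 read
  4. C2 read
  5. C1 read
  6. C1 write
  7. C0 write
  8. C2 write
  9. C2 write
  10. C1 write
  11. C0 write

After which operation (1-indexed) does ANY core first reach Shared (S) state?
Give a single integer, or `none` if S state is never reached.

Op 1: C1 read [C1 read from I: no other sharers -> C1=E (exclusive)] -> [I,E,I,I]
Op 2: C2 write [C2 write: invalidate ['C1=E'] -> C2=M] -> [I,I,M,I]
Op 3: C2 read [C2 read: already in M, no change] -> [I,I,M,I]
Op 4: C2 read [C2 read: already in M, no change] -> [I,I,M,I]
Op 5: C1 read [C1 read from I: others=['C2=M'] -> C1=S, others downsized to S] -> [I,S,S,I]
  -> First S state at op 5; remaining ops need not be traced.

Answer: 5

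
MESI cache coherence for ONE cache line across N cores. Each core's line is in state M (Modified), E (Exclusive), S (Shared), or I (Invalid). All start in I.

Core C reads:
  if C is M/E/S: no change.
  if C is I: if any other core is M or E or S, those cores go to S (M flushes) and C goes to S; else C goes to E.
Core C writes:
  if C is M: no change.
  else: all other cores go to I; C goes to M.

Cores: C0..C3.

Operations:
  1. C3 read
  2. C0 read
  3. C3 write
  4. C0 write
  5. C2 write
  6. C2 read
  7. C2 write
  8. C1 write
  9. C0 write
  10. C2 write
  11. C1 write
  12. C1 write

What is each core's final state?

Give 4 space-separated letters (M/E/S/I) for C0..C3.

Answer: I M I I

Derivation:
Op 1: C3 read [C3 read from I: no other sharers -> C3=E (exclusive)] -> [I,I,I,E]
Op 2: C0 read [C0 read from I: others=['C3=E'] -> C0=S, others downsized to S] -> [S,I,I,S]
Op 3: C3 write [C3 write: invalidate ['C0=S'] -> C3=M] -> [I,I,I,M]
Op 4: C0 write [C0 write: invalidate ['C3=M'] -> C0=M] -> [M,I,I,I]
Op 5: C2 write [C2 write: invalidate ['C0=M'] -> C2=M] -> [I,I,M,I]
Op 6: C2 read [C2 read: already in M, no change] -> [I,I,M,I]
Op 7: C2 write [C2 write: already M (modified), no change] -> [I,I,M,I]
Op 8: C1 write [C1 write: invalidate ['C2=M'] -> C1=M] -> [I,M,I,I]
Op 9: C0 write [C0 write: invalidate ['C1=M'] -> C0=M] -> [M,I,I,I]
Op 10: C2 write [C2 write: invalidate ['C0=M'] -> C2=M] -> [I,I,M,I]
Op 11: C1 write [C1 write: invalidate ['C2=M'] -> C1=M] -> [I,M,I,I]
Op 12: C1 write [C1 write: already M (modified), no change] -> [I,M,I,I]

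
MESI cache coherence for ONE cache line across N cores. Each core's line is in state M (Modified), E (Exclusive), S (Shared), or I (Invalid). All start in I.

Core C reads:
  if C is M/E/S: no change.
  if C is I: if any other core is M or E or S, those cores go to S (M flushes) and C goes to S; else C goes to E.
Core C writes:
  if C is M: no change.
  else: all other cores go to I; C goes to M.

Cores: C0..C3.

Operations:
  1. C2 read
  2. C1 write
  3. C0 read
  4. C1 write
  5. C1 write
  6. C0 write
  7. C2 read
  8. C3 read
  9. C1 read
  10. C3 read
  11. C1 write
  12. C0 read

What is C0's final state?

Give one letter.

Answer: S

Derivation:
Op 1: C2 read [C2 read from I: no other sharers -> C2=E (exclusive)] -> [I,I,E,I]
Op 2: C1 write [C1 write: invalidate ['C2=E'] -> C1=M] -> [I,M,I,I]
Op 3: C0 read [C0 read from I: others=['C1=M'] -> C0=S, others downsized to S] -> [S,S,I,I]
Op 4: C1 write [C1 write: invalidate ['C0=S'] -> C1=M] -> [I,M,I,I]
Op 5: C1 write [C1 write: already M (modified), no change] -> [I,M,I,I]
Op 6: C0 write [C0 write: invalidate ['C1=M'] -> C0=M] -> [M,I,I,I]
Op 7: C2 read [C2 read from I: others=['C0=M'] -> C2=S, others downsized to S] -> [S,I,S,I]
Op 8: C3 read [C3 read from I: others=['C0=S', 'C2=S'] -> C3=S, others downsized to S] -> [S,I,S,S]
Op 9: C1 read [C1 read from I: others=['C0=S', 'C2=S', 'C3=S'] -> C1=S, others downsized to S] -> [S,S,S,S]
Op 10: C3 read [C3 read: already in S, no change] -> [S,S,S,S]
Op 11: C1 write [C1 write: invalidate ['C0=S', 'C2=S', 'C3=S'] -> C1=M] -> [I,M,I,I]
Op 12: C0 read [C0 read from I: others=['C1=M'] -> C0=S, others downsized to S] -> [S,S,I,I]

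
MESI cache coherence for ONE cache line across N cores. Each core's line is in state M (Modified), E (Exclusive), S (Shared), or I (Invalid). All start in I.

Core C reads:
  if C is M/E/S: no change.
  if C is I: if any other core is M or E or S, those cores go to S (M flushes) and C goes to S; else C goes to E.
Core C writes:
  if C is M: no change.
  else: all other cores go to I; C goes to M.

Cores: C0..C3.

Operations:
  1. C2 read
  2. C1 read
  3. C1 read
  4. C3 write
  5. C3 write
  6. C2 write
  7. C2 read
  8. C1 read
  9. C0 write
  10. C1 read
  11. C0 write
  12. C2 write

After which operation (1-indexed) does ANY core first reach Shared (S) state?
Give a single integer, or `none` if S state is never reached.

Answer: 2

Derivation:
Op 1: C2 read [C2 read from I: no other sharers -> C2=E (exclusive)] -> [I,I,E,I]
Op 2: C1 read [C1 read from I: others=['C2=E'] -> C1=S, others downsized to S] -> [I,S,S,I]
  -> First S state at op 2; remaining ops need not be traced.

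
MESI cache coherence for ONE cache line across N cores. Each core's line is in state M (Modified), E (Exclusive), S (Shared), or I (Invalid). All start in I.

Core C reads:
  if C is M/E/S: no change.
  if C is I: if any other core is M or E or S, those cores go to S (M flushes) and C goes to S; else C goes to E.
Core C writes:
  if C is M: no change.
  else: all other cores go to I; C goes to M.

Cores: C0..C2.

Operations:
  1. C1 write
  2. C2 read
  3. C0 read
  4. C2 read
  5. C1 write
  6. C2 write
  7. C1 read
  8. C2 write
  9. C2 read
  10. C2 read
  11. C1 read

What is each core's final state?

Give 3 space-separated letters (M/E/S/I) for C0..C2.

Answer: I S S

Derivation:
Op 1: C1 write [C1 write: invalidate none -> C1=M] -> [I,M,I]
Op 2: C2 read [C2 read from I: others=['C1=M'] -> C2=S, others downsized to S] -> [I,S,S]
Op 3: C0 read [C0 read from I: others=['C1=S', 'C2=S'] -> C0=S, others downsized to S] -> [S,S,S]
Op 4: C2 read [C2 read: already in S, no change] -> [S,S,S]
Op 5: C1 write [C1 write: invalidate ['C0=S', 'C2=S'] -> C1=M] -> [I,M,I]
Op 6: C2 write [C2 write: invalidate ['C1=M'] -> C2=M] -> [I,I,M]
Op 7: C1 read [C1 read from I: others=['C2=M'] -> C1=S, others downsized to S] -> [I,S,S]
Op 8: C2 write [C2 write: invalidate ['C1=S'] -> C2=M] -> [I,I,M]
Op 9: C2 read [C2 read: already in M, no change] -> [I,I,M]
Op 10: C2 read [C2 read: already in M, no change] -> [I,I,M]
Op 11: C1 read [C1 read from I: others=['C2=M'] -> C1=S, others downsized to S] -> [I,S,S]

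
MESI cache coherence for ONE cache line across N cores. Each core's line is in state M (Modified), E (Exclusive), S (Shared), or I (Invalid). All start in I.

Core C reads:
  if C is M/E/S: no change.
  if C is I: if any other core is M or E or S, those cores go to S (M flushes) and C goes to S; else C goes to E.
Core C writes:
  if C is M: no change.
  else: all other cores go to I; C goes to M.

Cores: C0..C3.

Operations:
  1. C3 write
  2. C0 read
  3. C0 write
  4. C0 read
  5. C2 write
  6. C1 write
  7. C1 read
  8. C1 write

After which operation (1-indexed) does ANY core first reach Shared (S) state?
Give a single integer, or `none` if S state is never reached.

Answer: 2

Derivation:
Op 1: C3 write [C3 write: invalidate none -> C3=M] -> [I,I,I,M]
Op 2: C0 read [C0 read from I: others=['C3=M'] -> C0=S, others downsized to S] -> [S,I,I,S]
  -> First S state at op 2; remaining ops need not be traced.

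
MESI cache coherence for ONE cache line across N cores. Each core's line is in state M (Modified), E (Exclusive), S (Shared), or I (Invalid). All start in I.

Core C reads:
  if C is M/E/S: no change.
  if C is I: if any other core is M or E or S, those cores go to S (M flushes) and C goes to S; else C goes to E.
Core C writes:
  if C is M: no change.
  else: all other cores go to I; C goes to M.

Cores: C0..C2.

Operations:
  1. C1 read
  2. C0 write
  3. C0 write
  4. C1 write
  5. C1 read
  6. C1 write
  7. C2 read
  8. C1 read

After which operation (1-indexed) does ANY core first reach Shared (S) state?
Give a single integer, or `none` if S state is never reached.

Op 1: C1 read [C1 read from I: no other sharers -> C1=E (exclusive)] -> [I,E,I]
Op 2: C0 write [C0 write: invalidate ['C1=E'] -> C0=M] -> [M,I,I]
Op 3: C0 write [C0 write: already M (modified), no change] -> [M,I,I]
Op 4: C1 write [C1 write: invalidate ['C0=M'] -> C1=M] -> [I,M,I]
Op 5: C1 read [C1 read: already in M, no change] -> [I,M,I]
Op 6: C1 write [C1 write: already M (modified), no change] -> [I,M,I]
Op 7: C2 read [C2 read from I: others=['C1=M'] -> C2=S, others downsized to S] -> [I,S,S]
  -> First S state at op 7; remaining ops need not be traced.

Answer: 7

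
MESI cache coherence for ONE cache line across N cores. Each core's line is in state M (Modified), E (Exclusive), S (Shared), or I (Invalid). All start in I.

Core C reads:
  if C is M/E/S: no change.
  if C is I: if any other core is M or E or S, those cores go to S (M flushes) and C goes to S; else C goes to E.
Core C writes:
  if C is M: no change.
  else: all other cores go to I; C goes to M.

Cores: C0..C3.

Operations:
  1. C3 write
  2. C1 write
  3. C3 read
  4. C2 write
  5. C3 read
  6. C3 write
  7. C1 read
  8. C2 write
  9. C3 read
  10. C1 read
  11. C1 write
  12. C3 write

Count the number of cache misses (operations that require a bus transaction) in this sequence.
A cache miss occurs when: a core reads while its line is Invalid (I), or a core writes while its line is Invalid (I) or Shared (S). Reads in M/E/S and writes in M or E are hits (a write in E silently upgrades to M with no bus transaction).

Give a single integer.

Answer: 12

Derivation:
Op 1: C3 write [C3 write: invalidate none -> C3=M] -> [I,I,I,M] [MISS #1: write from I]
Op 2: C1 write [C1 write: invalidate ['C3=M'] -> C1=M] -> [I,M,I,I] [MISS #2: write from I]
Op 3: C3 read [C3 read from I: others=['C1=M'] -> C3=S, others downsized to S] -> [I,S,I,S] [MISS #3: read from I]
Op 4: C2 write [C2 write: invalidate ['C1=S', 'C3=S'] -> C2=M] -> [I,I,M,I] [MISS #4: write from I]
Op 5: C3 read [C3 read from I: others=['C2=M'] -> C3=S, others downsized to S] -> [I,I,S,S] [MISS #5: read from I]
Op 6: C3 write [C3 write: invalidate ['C2=S'] -> C3=M] -> [I,I,I,M] [MISS #6: write from S]
Op 7: C1 read [C1 read from I: others=['C3=M'] -> C1=S, others downsized to S] -> [I,S,I,S] [MISS #7: read from I]
Op 8: C2 write [C2 write: invalidate ['C1=S', 'C3=S'] -> C2=M] -> [I,I,M,I] [MISS #8: write from I]
Op 9: C3 read [C3 read from I: others=['C2=M'] -> C3=S, others downsized to S] -> [I,I,S,S] [MISS #9: read from I]
Op 10: C1 read [C1 read from I: others=['C2=S', 'C3=S'] -> C1=S, others downsized to S] -> [I,S,S,S] [MISS #10: read from I]
Op 11: C1 write [C1 write: invalidate ['C2=S', 'C3=S'] -> C1=M] -> [I,M,I,I] [MISS #11: write from S]
Op 12: C3 write [C3 write: invalidate ['C1=M'] -> C3=M] -> [I,I,I,M] [MISS #12: write from I]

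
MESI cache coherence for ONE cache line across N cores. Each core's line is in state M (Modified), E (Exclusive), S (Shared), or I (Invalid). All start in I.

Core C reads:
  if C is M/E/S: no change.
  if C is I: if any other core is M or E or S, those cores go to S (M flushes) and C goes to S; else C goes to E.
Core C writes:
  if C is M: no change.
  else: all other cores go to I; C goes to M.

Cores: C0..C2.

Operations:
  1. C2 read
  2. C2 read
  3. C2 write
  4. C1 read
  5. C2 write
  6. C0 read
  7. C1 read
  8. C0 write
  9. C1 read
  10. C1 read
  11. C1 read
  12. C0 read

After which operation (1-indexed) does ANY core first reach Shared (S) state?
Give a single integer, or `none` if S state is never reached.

Answer: 4

Derivation:
Op 1: C2 read [C2 read from I: no other sharers -> C2=E (exclusive)] -> [I,I,E]
Op 2: C2 read [C2 read: already in E, no change] -> [I,I,E]
Op 3: C2 write [C2 write: invalidate none -> C2=M] -> [I,I,M]
Op 4: C1 read [C1 read from I: others=['C2=M'] -> C1=S, others downsized to S] -> [I,S,S]
  -> First S state at op 4; remaining ops need not be traced.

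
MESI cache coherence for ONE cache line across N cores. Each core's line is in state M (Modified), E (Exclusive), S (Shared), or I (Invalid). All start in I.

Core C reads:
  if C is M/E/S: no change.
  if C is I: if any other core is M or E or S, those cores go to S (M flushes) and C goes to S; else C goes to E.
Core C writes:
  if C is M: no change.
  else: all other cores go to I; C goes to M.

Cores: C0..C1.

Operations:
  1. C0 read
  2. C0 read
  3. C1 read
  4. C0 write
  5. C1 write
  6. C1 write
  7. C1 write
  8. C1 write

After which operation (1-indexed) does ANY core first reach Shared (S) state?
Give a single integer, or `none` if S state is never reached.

Op 1: C0 read [C0 read from I: no other sharers -> C0=E (exclusive)] -> [E,I]
Op 2: C0 read [C0 read: already in E, no change] -> [E,I]
Op 3: C1 read [C1 read from I: others=['C0=E'] -> C1=S, others downsized to S] -> [S,S]
  -> First S state at op 3; remaining ops need not be traced.

Answer: 3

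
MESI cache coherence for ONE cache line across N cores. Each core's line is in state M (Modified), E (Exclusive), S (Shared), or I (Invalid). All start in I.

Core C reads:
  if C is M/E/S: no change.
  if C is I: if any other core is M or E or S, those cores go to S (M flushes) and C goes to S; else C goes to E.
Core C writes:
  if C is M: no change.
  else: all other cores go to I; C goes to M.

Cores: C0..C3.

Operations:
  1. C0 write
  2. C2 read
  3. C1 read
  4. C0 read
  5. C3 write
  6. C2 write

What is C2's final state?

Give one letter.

Answer: M

Derivation:
Op 1: C0 write [C0 write: invalidate none -> C0=M] -> [M,I,I,I]
Op 2: C2 read [C2 read from I: others=['C0=M'] -> C2=S, others downsized to S] -> [S,I,S,I]
Op 3: C1 read [C1 read from I: others=['C0=S', 'C2=S'] -> C1=S, others downsized to S] -> [S,S,S,I]
Op 4: C0 read [C0 read: already in S, no change] -> [S,S,S,I]
Op 5: C3 write [C3 write: invalidate ['C0=S', 'C1=S', 'C2=S'] -> C3=M] -> [I,I,I,M]
Op 6: C2 write [C2 write: invalidate ['C3=M'] -> C2=M] -> [I,I,M,I]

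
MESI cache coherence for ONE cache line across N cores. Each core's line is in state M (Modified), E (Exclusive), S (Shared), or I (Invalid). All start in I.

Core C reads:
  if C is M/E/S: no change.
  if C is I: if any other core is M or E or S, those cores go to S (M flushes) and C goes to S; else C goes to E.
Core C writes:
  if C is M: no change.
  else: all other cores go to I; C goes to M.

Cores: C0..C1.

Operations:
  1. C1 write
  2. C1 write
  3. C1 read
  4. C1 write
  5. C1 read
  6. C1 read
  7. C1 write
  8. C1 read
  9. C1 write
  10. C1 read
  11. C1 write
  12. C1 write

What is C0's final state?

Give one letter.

Op 1: C1 write [C1 write: invalidate none -> C1=M] -> [I,M]
Op 2: C1 write [C1 write: already M (modified), no change] -> [I,M]
Op 3: C1 read [C1 read: already in M, no change] -> [I,M]
Op 4: C1 write [C1 write: already M (modified), no change] -> [I,M]
Op 5: C1 read [C1 read: already in M, no change] -> [I,M]
Op 6: C1 read [C1 read: already in M, no change] -> [I,M]
Op 7: C1 write [C1 write: already M (modified), no change] -> [I,M]
Op 8: C1 read [C1 read: already in M, no change] -> [I,M]
Op 9: C1 write [C1 write: already M (modified), no change] -> [I,M]
Op 10: C1 read [C1 read: already in M, no change] -> [I,M]
Op 11: C1 write [C1 write: already M (modified), no change] -> [I,M]
Op 12: C1 write [C1 write: already M (modified), no change] -> [I,M]

Answer: I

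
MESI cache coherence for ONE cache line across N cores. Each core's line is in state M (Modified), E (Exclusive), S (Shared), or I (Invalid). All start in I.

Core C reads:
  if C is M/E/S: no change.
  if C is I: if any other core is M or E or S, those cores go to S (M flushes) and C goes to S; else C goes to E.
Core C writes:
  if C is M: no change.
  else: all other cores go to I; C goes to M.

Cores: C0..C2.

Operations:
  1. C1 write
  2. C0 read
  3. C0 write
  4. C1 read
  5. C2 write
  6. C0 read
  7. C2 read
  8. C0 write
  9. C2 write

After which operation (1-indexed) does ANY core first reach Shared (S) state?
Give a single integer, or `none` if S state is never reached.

Op 1: C1 write [C1 write: invalidate none -> C1=M] -> [I,M,I]
Op 2: C0 read [C0 read from I: others=['C1=M'] -> C0=S, others downsized to S] -> [S,S,I]
  -> First S state at op 2; remaining ops need not be traced.

Answer: 2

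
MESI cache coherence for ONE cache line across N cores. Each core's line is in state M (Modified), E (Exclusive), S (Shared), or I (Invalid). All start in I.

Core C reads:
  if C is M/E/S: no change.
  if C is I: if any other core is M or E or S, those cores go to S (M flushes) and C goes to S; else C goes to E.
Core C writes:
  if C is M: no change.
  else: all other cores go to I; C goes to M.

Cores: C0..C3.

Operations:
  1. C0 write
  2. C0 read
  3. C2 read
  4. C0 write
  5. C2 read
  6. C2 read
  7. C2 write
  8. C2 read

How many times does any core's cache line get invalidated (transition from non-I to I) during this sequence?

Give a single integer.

Answer: 2

Derivation:
Op 1: C0 write [C0 write: invalidate none -> C0=M] -> [M,I,I,I] (invalidations this op: 0; running total: 0)
Op 2: C0 read [C0 read: already in M, no change] -> [M,I,I,I] (invalidations this op: 0; running total: 0)
Op 3: C2 read [C2 read from I: others=['C0=M'] -> C2=S, others downsized to S] -> [S,I,S,I] (invalidations this op: 0; running total: 0)
Op 4: C0 write [C0 write: invalidate ['C2=S'] -> C0=M] -> [M,I,I,I] (invalidations this op: 1; running total: 1)
Op 5: C2 read [C2 read from I: others=['C0=M'] -> C2=S, others downsized to S] -> [S,I,S,I] (invalidations this op: 0; running total: 1)
Op 6: C2 read [C2 read: already in S, no change] -> [S,I,S,I] (invalidations this op: 0; running total: 1)
Op 7: C2 write [C2 write: invalidate ['C0=S'] -> C2=M] -> [I,I,M,I] (invalidations this op: 1; running total: 2)
Op 8: C2 read [C2 read: already in M, no change] -> [I,I,M,I] (invalidations this op: 0; running total: 2)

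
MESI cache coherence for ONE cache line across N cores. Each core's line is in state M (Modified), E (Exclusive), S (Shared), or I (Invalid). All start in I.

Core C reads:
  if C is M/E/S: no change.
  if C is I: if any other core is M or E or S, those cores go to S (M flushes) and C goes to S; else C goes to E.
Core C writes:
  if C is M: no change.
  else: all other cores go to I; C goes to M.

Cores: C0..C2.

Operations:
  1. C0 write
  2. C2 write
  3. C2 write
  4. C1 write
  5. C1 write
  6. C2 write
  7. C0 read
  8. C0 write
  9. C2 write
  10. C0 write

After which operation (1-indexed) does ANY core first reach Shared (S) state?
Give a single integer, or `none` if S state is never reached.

Answer: 7

Derivation:
Op 1: C0 write [C0 write: invalidate none -> C0=M] -> [M,I,I]
Op 2: C2 write [C2 write: invalidate ['C0=M'] -> C2=M] -> [I,I,M]
Op 3: C2 write [C2 write: already M (modified), no change] -> [I,I,M]
Op 4: C1 write [C1 write: invalidate ['C2=M'] -> C1=M] -> [I,M,I]
Op 5: C1 write [C1 write: already M (modified), no change] -> [I,M,I]
Op 6: C2 write [C2 write: invalidate ['C1=M'] -> C2=M] -> [I,I,M]
Op 7: C0 read [C0 read from I: others=['C2=M'] -> C0=S, others downsized to S] -> [S,I,S]
  -> First S state at op 7; remaining ops need not be traced.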